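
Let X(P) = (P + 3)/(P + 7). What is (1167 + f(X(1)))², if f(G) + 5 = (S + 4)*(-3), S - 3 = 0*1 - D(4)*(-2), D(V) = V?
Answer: 1247689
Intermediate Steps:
X(P) = (3 + P)/(7 + P)
S = 11 (S = 3 + (0*1 - 4*(-2)) = 3 + (0 - 1*(-8)) = 3 + (0 + 8) = 3 + 8 = 11)
f(G) = -50 (f(G) = -5 + (11 + 4)*(-3) = -5 + 15*(-3) = -5 - 45 = -50)
(1167 + f(X(1)))² = (1167 - 50)² = 1117² = 1247689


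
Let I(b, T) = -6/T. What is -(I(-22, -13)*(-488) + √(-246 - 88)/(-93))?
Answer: 2928/13 + I*√334/93 ≈ 225.23 + 0.19651*I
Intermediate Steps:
-(I(-22, -13)*(-488) + √(-246 - 88)/(-93)) = -(-6/(-13)*(-488) + √(-246 - 88)/(-93)) = -(-6*(-1/13)*(-488) + √(-334)*(-1/93)) = -((6/13)*(-488) + (I*√334)*(-1/93)) = -(-2928/13 - I*√334/93) = 2928/13 + I*√334/93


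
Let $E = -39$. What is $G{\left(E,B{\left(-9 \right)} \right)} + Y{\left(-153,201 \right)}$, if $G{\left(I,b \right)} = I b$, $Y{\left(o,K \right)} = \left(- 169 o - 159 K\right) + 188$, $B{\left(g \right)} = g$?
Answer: $-5563$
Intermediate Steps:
$Y{\left(o,K \right)} = 188 - 169 o - 159 K$
$G{\left(E,B{\left(-9 \right)} \right)} + Y{\left(-153,201 \right)} = \left(-39\right) \left(-9\right) - 5914 = 351 + \left(188 + 25857 - 31959\right) = 351 - 5914 = -5563$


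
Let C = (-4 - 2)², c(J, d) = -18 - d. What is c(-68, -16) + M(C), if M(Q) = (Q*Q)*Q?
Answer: 46654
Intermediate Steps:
C = 36 (C = (-6)² = 36)
M(Q) = Q³ (M(Q) = Q²*Q = Q³)
c(-68, -16) + M(C) = (-18 - 1*(-16)) + 36³ = (-18 + 16) + 46656 = -2 + 46656 = 46654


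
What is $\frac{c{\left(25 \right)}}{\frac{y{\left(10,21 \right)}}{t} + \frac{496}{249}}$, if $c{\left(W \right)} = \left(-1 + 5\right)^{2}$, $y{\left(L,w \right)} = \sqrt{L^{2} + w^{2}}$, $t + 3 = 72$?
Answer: $\frac{348445952}{42138505} - \frac{2535152 \sqrt{541}}{42138505} \approx 6.8697$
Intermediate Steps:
$t = 69$ ($t = -3 + 72 = 69$)
$c{\left(W \right)} = 16$ ($c{\left(W \right)} = 4^{2} = 16$)
$\frac{c{\left(25 \right)}}{\frac{y{\left(10,21 \right)}}{t} + \frac{496}{249}} = \frac{16}{\frac{\sqrt{10^{2} + 21^{2}}}{69} + \frac{496}{249}} = \frac{16}{\sqrt{100 + 441} \cdot \frac{1}{69} + 496 \cdot \frac{1}{249}} = \frac{16}{\sqrt{541} \cdot \frac{1}{69} + \frac{496}{249}} = \frac{16}{\frac{\sqrt{541}}{69} + \frac{496}{249}} = \frac{16}{\frac{496}{249} + \frac{\sqrt{541}}{69}}$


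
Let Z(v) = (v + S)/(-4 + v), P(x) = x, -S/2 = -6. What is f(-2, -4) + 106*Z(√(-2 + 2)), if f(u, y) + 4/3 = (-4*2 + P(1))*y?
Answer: -874/3 ≈ -291.33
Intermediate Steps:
S = 12 (S = -2*(-6) = 12)
f(u, y) = -4/3 - 7*y (f(u, y) = -4/3 + (-4*2 + 1)*y = -4/3 + (-8 + 1)*y = -4/3 - 7*y)
Z(v) = (12 + v)/(-4 + v) (Z(v) = (v + 12)/(-4 + v) = (12 + v)/(-4 + v))
f(-2, -4) + 106*Z(√(-2 + 2)) = (-4/3 - 7*(-4)) + 106*((12 + √(-2 + 2))/(-4 + √(-2 + 2))) = (-4/3 + 28) + 106*((12 + √0)/(-4 + √0)) = 80/3 + 106*((12 + 0)/(-4 + 0)) = 80/3 + 106*(12/(-4)) = 80/3 + 106*(-¼*12) = 80/3 + 106*(-3) = 80/3 - 318 = -874/3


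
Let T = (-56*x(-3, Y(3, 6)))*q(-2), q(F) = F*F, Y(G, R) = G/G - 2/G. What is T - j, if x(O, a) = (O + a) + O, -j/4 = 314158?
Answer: 3773704/3 ≈ 1.2579e+6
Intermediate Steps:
j = -1256632 (j = -4*314158 = -1256632)
Y(G, R) = 1 - 2/G
q(F) = F²
x(O, a) = a + 2*O
T = 3808/3 (T = -56*((-2 + 3)/3 + 2*(-3))*(-2)² = -56*((⅓)*1 - 6)*4 = -56*(⅓ - 6)*4 = -56*(-17/3)*4 = (952/3)*4 = 3808/3 ≈ 1269.3)
T - j = 3808/3 - 1*(-1256632) = 3808/3 + 1256632 = 3773704/3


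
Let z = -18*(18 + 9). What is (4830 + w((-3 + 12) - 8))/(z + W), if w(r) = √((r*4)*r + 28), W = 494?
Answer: 2415/4 + √2/2 ≈ 604.46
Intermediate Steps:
w(r) = √(28 + 4*r²) (w(r) = √((4*r)*r + 28) = √(4*r² + 28) = √(28 + 4*r²))
z = -486 (z = -18*27 = -486)
(4830 + w((-3 + 12) - 8))/(z + W) = (4830 + 2*√(7 + ((-3 + 12) - 8)²))/(-486 + 494) = (4830 + 2*√(7 + (9 - 8)²))/8 = (4830 + 2*√(7 + 1²))*(⅛) = (4830 + 2*√(7 + 1))*(⅛) = (4830 + 2*√8)*(⅛) = (4830 + 2*(2*√2))*(⅛) = (4830 + 4*√2)*(⅛) = 2415/4 + √2/2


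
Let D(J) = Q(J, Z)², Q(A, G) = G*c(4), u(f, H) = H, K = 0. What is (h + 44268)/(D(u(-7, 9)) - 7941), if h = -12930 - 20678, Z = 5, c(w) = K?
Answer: -10660/7941 ≈ -1.3424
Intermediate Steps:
c(w) = 0
Q(A, G) = 0 (Q(A, G) = G*0 = 0)
D(J) = 0 (D(J) = 0² = 0)
h = -33608
(h + 44268)/(D(u(-7, 9)) - 7941) = (-33608 + 44268)/(0 - 7941) = 10660/(-7941) = 10660*(-1/7941) = -10660/7941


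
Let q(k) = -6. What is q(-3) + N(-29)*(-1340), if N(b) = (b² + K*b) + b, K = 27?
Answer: -38866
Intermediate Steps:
N(b) = b² + 28*b (N(b) = (b² + 27*b) + b = b² + 28*b)
q(-3) + N(-29)*(-1340) = -6 - 29*(28 - 29)*(-1340) = -6 - 29*(-1)*(-1340) = -6 + 29*(-1340) = -6 - 38860 = -38866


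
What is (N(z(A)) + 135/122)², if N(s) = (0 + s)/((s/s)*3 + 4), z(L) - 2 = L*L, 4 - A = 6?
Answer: 2812329/729316 ≈ 3.8561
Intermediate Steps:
A = -2 (A = 4 - 1*6 = 4 - 6 = -2)
z(L) = 2 + L² (z(L) = 2 + L*L = 2 + L²)
N(s) = s/7 (N(s) = s/(1*3 + 4) = s/(3 + 4) = s/7)
(N(z(A)) + 135/122)² = ((2 + (-2)²)/7 + 135/122)² = ((2 + 4)/7 + 135*(1/122))² = ((⅐)*6 + 135/122)² = (6/7 + 135/122)² = (1677/854)² = 2812329/729316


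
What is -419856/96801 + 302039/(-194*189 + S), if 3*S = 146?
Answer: -44611684343/3544594484 ≈ -12.586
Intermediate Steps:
S = 146/3 (S = (⅓)*146 = 146/3 ≈ 48.667)
-419856/96801 + 302039/(-194*189 + S) = -419856/96801 + 302039/(-194*189 + 146/3) = -419856*1/96801 + 302039/(-36666 + 146/3) = -139952/32267 + 302039/(-109852/3) = -139952/32267 + 302039*(-3/109852) = -139952/32267 - 906117/109852 = -44611684343/3544594484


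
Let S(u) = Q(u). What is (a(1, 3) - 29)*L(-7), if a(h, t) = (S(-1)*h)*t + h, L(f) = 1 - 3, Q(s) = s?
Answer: 62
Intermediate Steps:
S(u) = u
L(f) = -2
a(h, t) = h - h*t (a(h, t) = (-h)*t + h = -h*t + h = h - h*t)
(a(1, 3) - 29)*L(-7) = (1*(1 - 1*3) - 29)*(-2) = (1*(1 - 3) - 29)*(-2) = (1*(-2) - 29)*(-2) = (-2 - 29)*(-2) = -31*(-2) = 62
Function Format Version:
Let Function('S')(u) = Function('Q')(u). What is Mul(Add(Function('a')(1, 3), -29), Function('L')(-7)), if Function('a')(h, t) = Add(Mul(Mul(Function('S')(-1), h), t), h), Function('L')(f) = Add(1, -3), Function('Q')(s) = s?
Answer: 62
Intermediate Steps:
Function('S')(u) = u
Function('L')(f) = -2
Function('a')(h, t) = Add(h, Mul(-1, h, t)) (Function('a')(h, t) = Add(Mul(Mul(-1, h), t), h) = Add(Mul(-1, h, t), h) = Add(h, Mul(-1, h, t)))
Mul(Add(Function('a')(1, 3), -29), Function('L')(-7)) = Mul(Add(Mul(1, Add(1, Mul(-1, 3))), -29), -2) = Mul(Add(Mul(1, Add(1, -3)), -29), -2) = Mul(Add(Mul(1, -2), -29), -2) = Mul(Add(-2, -29), -2) = Mul(-31, -2) = 62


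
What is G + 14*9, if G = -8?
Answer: 118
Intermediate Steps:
G + 14*9 = -8 + 14*9 = -8 + 126 = 118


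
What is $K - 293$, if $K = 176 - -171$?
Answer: $54$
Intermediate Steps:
$K = 347$ ($K = 176 + 171 = 347$)
$K - 293 = 347 - 293 = 54$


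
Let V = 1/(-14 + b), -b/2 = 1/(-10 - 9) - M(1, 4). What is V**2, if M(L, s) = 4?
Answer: 361/12544 ≈ 0.028779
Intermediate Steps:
b = 154/19 (b = -2*(1/(-10 - 9) - 1*4) = -2*(1/(-19) - 4) = -2*(-1/19 - 4) = -2*(-77/19) = 154/19 ≈ 8.1053)
V = -19/112 (V = 1/(-14 + 154/19) = 1/(-112/19) = -19/112 ≈ -0.16964)
V**2 = (-19/112)**2 = 361/12544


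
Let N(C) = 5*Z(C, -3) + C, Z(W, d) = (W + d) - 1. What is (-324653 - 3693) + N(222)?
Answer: -327034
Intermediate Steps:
Z(W, d) = -1 + W + d
N(C) = -20 + 6*C (N(C) = 5*(-1 + C - 3) + C = 5*(-4 + C) + C = (-20 + 5*C) + C = -20 + 6*C)
(-324653 - 3693) + N(222) = (-324653 - 3693) + (-20 + 6*222) = -328346 + (-20 + 1332) = -328346 + 1312 = -327034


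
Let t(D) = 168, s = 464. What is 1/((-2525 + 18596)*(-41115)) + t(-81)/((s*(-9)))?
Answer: -1541771443/38324031570 ≈ -0.040230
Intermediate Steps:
1/((-2525 + 18596)*(-41115)) + t(-81)/((s*(-9))) = 1/((-2525 + 18596)*(-41115)) + 168/((464*(-9))) = -1/41115/16071 + 168/(-4176) = (1/16071)*(-1/41115) + 168*(-1/4176) = -1/660759165 - 7/174 = -1541771443/38324031570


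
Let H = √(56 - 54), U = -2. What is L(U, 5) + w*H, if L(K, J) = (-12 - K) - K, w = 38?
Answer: -8 + 38*√2 ≈ 45.740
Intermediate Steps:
H = √2 ≈ 1.4142
L(K, J) = -12 - 2*K
L(U, 5) + w*H = (-12 - 2*(-2)) + 38*√2 = (-12 + 4) + 38*√2 = -8 + 38*√2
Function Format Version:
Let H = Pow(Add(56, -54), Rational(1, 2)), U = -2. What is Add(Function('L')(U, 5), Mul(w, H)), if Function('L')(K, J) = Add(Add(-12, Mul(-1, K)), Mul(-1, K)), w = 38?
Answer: Add(-8, Mul(38, Pow(2, Rational(1, 2)))) ≈ 45.740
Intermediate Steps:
H = Pow(2, Rational(1, 2)) ≈ 1.4142
Function('L')(K, J) = Add(-12, Mul(-2, K))
Add(Function('L')(U, 5), Mul(w, H)) = Add(Add(-12, Mul(-2, -2)), Mul(38, Pow(2, Rational(1, 2)))) = Add(Add(-12, 4), Mul(38, Pow(2, Rational(1, 2)))) = Add(-8, Mul(38, Pow(2, Rational(1, 2))))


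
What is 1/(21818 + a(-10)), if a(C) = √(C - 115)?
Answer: 21818/476025249 - 5*I*√5/476025249 ≈ 4.5834e-5 - 2.3487e-8*I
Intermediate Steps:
a(C) = √(-115 + C)
1/(21818 + a(-10)) = 1/(21818 + √(-115 - 10)) = 1/(21818 + √(-125)) = 1/(21818 + 5*I*√5)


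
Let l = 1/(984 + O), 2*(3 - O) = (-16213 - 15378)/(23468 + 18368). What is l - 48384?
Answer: -3997285444648/82615855 ≈ -48384.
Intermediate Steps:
O = 282607/83672 (O = 3 - (-16213 - 15378)/(2*(23468 + 18368)) = 3 - (-31591)/(2*41836) = 3 - 1/2*(-31591/41836) = 3 + 31591/83672 = 282607/83672 ≈ 3.3776)
l = 83672/82615855 (l = 1/(984 + 282607/83672) = 1/(82615855/83672) = 83672/82615855 ≈ 0.0010128)
l - 48384 = 83672/82615855 - 48384 = -3997285444648/82615855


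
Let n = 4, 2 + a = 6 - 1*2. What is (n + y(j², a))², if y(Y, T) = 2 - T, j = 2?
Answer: 16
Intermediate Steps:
a = 2 (a = -2 + (6 - 1*2) = -2 + (6 - 2) = -2 + 4 = 2)
(n + y(j², a))² = (4 + (2 - 1*2))² = (4 + (2 - 2))² = (4 + 0)² = 4² = 16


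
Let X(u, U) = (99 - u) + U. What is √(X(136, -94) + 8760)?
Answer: √8629 ≈ 92.892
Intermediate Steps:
X(u, U) = 99 + U - u
√(X(136, -94) + 8760) = √((99 - 94 - 1*136) + 8760) = √((99 - 94 - 136) + 8760) = √(-131 + 8760) = √8629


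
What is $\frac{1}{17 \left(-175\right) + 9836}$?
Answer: $\frac{1}{6861} \approx 0.00014575$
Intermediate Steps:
$\frac{1}{17 \left(-175\right) + 9836} = \frac{1}{-2975 + 9836} = \frac{1}{6861}$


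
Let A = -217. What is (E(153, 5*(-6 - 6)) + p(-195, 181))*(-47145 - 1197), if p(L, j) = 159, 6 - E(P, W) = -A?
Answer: 2513784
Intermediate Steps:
E(P, W) = -211 (E(P, W) = 6 - (-1)*(-217) = 6 - 1*217 = 6 - 217 = -211)
(E(153, 5*(-6 - 6)) + p(-195, 181))*(-47145 - 1197) = (-211 + 159)*(-47145 - 1197) = -52*(-48342) = 2513784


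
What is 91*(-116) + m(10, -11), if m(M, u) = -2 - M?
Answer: -10568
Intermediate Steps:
91*(-116) + m(10, -11) = 91*(-116) + (-2 - 1*10) = -10556 + (-2 - 10) = -10556 - 12 = -10568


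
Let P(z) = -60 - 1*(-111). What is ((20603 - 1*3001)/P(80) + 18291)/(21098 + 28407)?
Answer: 950443/2524755 ≈ 0.37645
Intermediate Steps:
P(z) = 51 (P(z) = -60 + 111 = 51)
((20603 - 1*3001)/P(80) + 18291)/(21098 + 28407) = ((20603 - 1*3001)/51 + 18291)/(21098 + 28407) = ((20603 - 3001)*(1/51) + 18291)/49505 = (17602*(1/51) + 18291)*(1/49505) = (17602/51 + 18291)*(1/49505) = (950443/51)*(1/49505) = 950443/2524755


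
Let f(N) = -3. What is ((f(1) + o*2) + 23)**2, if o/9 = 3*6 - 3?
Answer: 84100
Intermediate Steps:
o = 135 (o = 9*(3*6 - 3) = 9*(18 - 3) = 9*15 = 135)
((f(1) + o*2) + 23)**2 = ((-3 + 135*2) + 23)**2 = ((-3 + 270) + 23)**2 = (267 + 23)**2 = 290**2 = 84100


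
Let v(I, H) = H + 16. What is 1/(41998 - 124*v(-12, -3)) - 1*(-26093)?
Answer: 1053791899/40386 ≈ 26093.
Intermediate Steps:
v(I, H) = 16 + H
1/(41998 - 124*v(-12, -3)) - 1*(-26093) = 1/(41998 - 124*(16 - 3)) - 1*(-26093) = 1/(41998 - 124*13) + 26093 = 1/(41998 - 1612) + 26093 = 1/40386 + 26093 = 1053791899/40386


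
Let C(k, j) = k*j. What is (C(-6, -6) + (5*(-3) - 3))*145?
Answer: 2610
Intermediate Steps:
C(k, j) = j*k
(C(-6, -6) + (5*(-3) - 3))*145 = (-6*(-6) + (5*(-3) - 3))*145 = (36 + (-15 - 3))*145 = (36 - 18)*145 = 18*145 = 2610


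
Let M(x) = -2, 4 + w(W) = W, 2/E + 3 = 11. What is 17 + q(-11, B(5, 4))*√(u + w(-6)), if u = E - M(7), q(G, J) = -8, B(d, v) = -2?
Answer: 17 - 4*I*√31 ≈ 17.0 - 22.271*I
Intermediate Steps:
E = ¼ (E = 2/(-3 + 11) = 2/8 = 2*(⅛) = ¼ ≈ 0.25000)
w(W) = -4 + W
u = 9/4 (u = ¼ - 1*(-2) = ¼ + 2 = 9/4 ≈ 2.2500)
17 + q(-11, B(5, 4))*√(u + w(-6)) = 17 - 8*√(9/4 + (-4 - 6)) = 17 - 8*√(9/4 - 10) = 17 - 4*I*√31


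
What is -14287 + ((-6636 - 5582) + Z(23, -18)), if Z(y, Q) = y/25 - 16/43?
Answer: -28492286/1075 ≈ -26504.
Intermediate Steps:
Z(y, Q) = -16/43 + y/25 (Z(y, Q) = y*(1/25) - 16*1/43 = y/25 - 16/43 = -16/43 + y/25)
-14287 + ((-6636 - 5582) + Z(23, -18)) = -14287 + ((-6636 - 5582) + (-16/43 + (1/25)*23)) = -14287 + (-12218 + (-16/43 + 23/25)) = -14287 + (-12218 + 589/1075) = -14287 - 13133761/1075 = -28492286/1075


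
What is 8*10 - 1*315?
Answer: -235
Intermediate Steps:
8*10 - 1*315 = 80 - 315 = -235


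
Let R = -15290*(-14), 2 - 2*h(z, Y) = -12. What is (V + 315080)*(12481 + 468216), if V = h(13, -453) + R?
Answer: 254359375459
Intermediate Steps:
h(z, Y) = 7 (h(z, Y) = 1 - 1/2*(-12) = 1 + 6 = 7)
R = 214060
V = 214067 (V = 7 + 214060 = 214067)
(V + 315080)*(12481 + 468216) = (214067 + 315080)*(12481 + 468216) = 529147*480697 = 254359375459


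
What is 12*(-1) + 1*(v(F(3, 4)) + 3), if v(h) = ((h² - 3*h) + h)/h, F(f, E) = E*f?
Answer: 1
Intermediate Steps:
v(h) = (h² - 2*h)/h
12*(-1) + 1*(v(F(3, 4)) + 3) = 12*(-1) + 1*((-2 + 4*3) + 3) = -12 + 1*((-2 + 12) + 3) = -12 + 1*(10 + 3) = -12 + 1*13 = -12 + 13 = 1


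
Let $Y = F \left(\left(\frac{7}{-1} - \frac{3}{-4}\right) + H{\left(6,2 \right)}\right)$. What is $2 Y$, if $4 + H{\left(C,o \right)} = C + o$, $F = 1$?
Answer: $- \frac{9}{2} \approx -4.5$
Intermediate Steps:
$H{\left(C,o \right)} = -4 + C + o$ ($H{\left(C,o \right)} = -4 + \left(C + o\right) = -4 + C + o$)
$Y = - \frac{9}{4}$ ($Y = 1 \left(\left(\frac{7}{-1} - \frac{3}{-4}\right) + \left(-4 + 6 + 2\right)\right) = 1 \left(\left(7 \left(-1\right) - - \frac{3}{4}\right) + 4\right) = 1 \left(\left(-7 + \frac{3}{4}\right) + 4\right) = 1 \left(- \frac{25}{4} + 4\right) = 1 \left(- \frac{9}{4}\right) = - \frac{9}{4} \approx -2.25$)
$2 Y = 2 \left(- \frac{9}{4}\right) = - \frac{9}{2}$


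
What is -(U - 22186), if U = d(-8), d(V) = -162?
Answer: 22348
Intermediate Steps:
U = -162
-(U - 22186) = -(-162 - 22186) = -1*(-22348) = 22348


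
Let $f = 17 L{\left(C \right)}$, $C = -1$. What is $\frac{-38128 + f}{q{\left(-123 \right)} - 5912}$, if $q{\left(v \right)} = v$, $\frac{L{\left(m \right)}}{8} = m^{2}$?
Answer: $\frac{37992}{6035} \approx 6.2953$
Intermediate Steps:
$L{\left(m \right)} = 8 m^{2}$
$f = 136$ ($f = 17 \cdot 8 \left(-1\right)^{2} = 17 \cdot 8 \cdot 1 = 17 \cdot 8 = 136$)
$\frac{-38128 + f}{q{\left(-123 \right)} - 5912} = \frac{-38128 + 136}{-123 - 5912} = - \frac{37992}{-6035} = \left(-37992\right) \left(- \frac{1}{6035}\right) = \frac{37992}{6035}$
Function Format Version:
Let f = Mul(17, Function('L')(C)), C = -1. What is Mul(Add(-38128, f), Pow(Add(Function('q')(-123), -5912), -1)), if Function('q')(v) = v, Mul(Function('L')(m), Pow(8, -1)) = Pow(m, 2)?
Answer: Rational(37992, 6035) ≈ 6.2953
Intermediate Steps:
Function('L')(m) = Mul(8, Pow(m, 2))
f = 136 (f = Mul(17, Mul(8, Pow(-1, 2))) = Mul(17, Mul(8, 1)) = Mul(17, 8) = 136)
Mul(Add(-38128, f), Pow(Add(Function('q')(-123), -5912), -1)) = Mul(Add(-38128, 136), Pow(Add(-123, -5912), -1)) = Mul(-37992, Pow(-6035, -1)) = Mul(-37992, Rational(-1, 6035)) = Rational(37992, 6035)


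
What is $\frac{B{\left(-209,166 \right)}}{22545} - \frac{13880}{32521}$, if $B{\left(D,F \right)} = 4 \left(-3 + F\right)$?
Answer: $- \frac{291720908}{733185945} \approx -0.39788$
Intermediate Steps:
$B{\left(D,F \right)} = -12 + 4 F$
$\frac{B{\left(-209,166 \right)}}{22545} - \frac{13880}{32521} = \frac{-12 + 4 \cdot 166}{22545} - \frac{13880}{32521} = \left(-12 + 664\right) \frac{1}{22545} - \frac{13880}{32521} = 652 \cdot \frac{1}{22545} - \frac{13880}{32521} = \frac{652}{22545} - \frac{13880}{32521} = - \frac{291720908}{733185945}$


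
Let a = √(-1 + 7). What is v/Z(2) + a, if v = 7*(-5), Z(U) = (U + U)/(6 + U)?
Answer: -70 + √6 ≈ -67.551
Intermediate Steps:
Z(U) = 2*U/(6 + U) (Z(U) = (2*U)/(6 + U) = 2*U/(6 + U))
a = √6 ≈ 2.4495
v = -35
v/Z(2) + a = -35/(2*2/(6 + 2)) + √6 = -35/(2*2/8) + √6 = -35/(2*2*(⅛)) + √6 = -35/½ + √6 = -35*2 + √6 = -70 + √6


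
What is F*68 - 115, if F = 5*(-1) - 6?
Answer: -863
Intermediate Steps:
F = -11 (F = -5 - 6 = -11)
F*68 - 115 = -11*68 - 115 = -748 - 115 = -863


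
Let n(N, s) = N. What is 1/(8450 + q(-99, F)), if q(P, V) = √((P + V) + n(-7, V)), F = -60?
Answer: 4225/35701333 - I*√166/71402666 ≈ 0.00011834 - 1.8044e-7*I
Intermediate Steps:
q(P, V) = √(-7 + P + V) (q(P, V) = √((P + V) - 7) = √(-7 + P + V))
1/(8450 + q(-99, F)) = 1/(8450 + √(-7 - 99 - 60)) = 1/(8450 + √(-166)) = 1/(8450 + I*√166)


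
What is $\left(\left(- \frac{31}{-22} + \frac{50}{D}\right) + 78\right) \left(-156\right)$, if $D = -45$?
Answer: $- \frac{403078}{33} \approx -12214.0$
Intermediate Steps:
$\left(\left(- \frac{31}{-22} + \frac{50}{D}\right) + 78\right) \left(-156\right) = \left(\left(- \frac{31}{-22} + \frac{50}{-45}\right) + 78\right) \left(-156\right) = \left(\left(\left(-31\right) \left(- \frac{1}{22}\right) + 50 \left(- \frac{1}{45}\right)\right) + 78\right) \left(-156\right) = \left(\left(\frac{31}{22} - \frac{10}{9}\right) + 78\right) \left(-156\right) = \left(\frac{59}{198} + 78\right) \left(-156\right) = \frac{15503}{198} \left(-156\right) = - \frac{403078}{33}$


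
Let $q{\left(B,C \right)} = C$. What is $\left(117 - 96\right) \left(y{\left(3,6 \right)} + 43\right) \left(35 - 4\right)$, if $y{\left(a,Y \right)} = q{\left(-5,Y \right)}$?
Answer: $31899$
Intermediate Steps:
$y{\left(a,Y \right)} = Y$
$\left(117 - 96\right) \left(y{\left(3,6 \right)} + 43\right) \left(35 - 4\right) = \left(117 - 96\right) \left(6 + 43\right) \left(35 - 4\right) = 21 \cdot 49 \cdot 31 = 21 \cdot 1519 = 31899$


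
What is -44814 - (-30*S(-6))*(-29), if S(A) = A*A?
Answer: -76134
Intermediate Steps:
S(A) = A**2
-44814 - (-30*S(-6))*(-29) = -44814 - (-30*(-6)**2)*(-29) = -44814 - (-30*36)*(-29) = -44814 - (-1080)*(-29) = -44814 - 1*31320 = -44814 - 31320 = -76134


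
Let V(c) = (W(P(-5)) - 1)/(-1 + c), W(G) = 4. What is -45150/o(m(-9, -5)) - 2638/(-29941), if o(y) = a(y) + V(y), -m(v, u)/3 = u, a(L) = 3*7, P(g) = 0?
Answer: -6308307538/2964159 ≈ -2128.2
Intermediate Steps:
a(L) = 21
m(v, u) = -3*u
V(c) = 3/(-1 + c) (V(c) = (4 - 1)/(-1 + c) = 3/(-1 + c))
o(y) = 21 + 3/(-1 + y)
-45150/o(m(-9, -5)) - 2638/(-29941) = -45150*(-1 - 3*(-5))/(3*(-6 + 7*(-3*(-5)))) - 2638/(-29941) = -45150*(-1 + 15)/(3*(-6 + 7*15)) - 2638*(-1/29941) = -45150*14/(3*(-6 + 105)) + 2638/29941 = -45150/(3*(1/14)*99) + 2638/29941 = -45150/297/14 + 2638/29941 = -45150*14/297 + 2638/29941 = -210700/99 + 2638/29941 = -6308307538/2964159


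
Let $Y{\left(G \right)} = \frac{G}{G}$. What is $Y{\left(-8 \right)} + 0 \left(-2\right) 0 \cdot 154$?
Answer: $1$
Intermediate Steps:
$Y{\left(G \right)} = 1$
$Y{\left(-8 \right)} + 0 \left(-2\right) 0 \cdot 154 = 1 + 0 \left(-2\right) 0 \cdot 154 = 1 + 0 \cdot 0 \cdot 154 = 1 + 0 \cdot 154 = 1 + 0 = 1$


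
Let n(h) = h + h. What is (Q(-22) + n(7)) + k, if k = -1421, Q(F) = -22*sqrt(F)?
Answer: -1407 - 22*I*sqrt(22) ≈ -1407.0 - 103.19*I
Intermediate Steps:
n(h) = 2*h
(Q(-22) + n(7)) + k = (-22*I*sqrt(22) + 2*7) - 1421 = (-22*I*sqrt(22) + 14) - 1421 = (14 - 22*I*sqrt(22)) - 1421 = -1407 - 22*I*sqrt(22)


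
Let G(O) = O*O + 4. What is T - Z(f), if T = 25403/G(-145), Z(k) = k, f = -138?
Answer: 2927405/21029 ≈ 139.21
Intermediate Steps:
G(O) = 4 + O² (G(O) = O² + 4 = 4 + O²)
T = 25403/21029 (T = 25403/(4 + (-145)²) = 25403/(4 + 21025) = 25403/21029 ≈ 1.2080)
T - Z(f) = 25403/21029 - 1*(-138) = 25403/21029 + 138 = 2927405/21029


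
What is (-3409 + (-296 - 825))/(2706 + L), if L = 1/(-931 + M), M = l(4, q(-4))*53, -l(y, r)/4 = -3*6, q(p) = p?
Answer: -13069050/7806811 ≈ -1.6741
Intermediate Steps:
l(y, r) = 72 (l(y, r) = -(-12)*6 = -4*(-18) = 72)
M = 3816 (M = 72*53 = 3816)
L = 1/2885 (L = 1/(-931 + 3816) = 1/2885 ≈ 0.00034662)
(-3409 + (-296 - 825))/(2706 + L) = (-3409 + (-296 - 825))/(2706 + 1/2885) = (-3409 - 1121)/(7806811/2885) = -4530*2885/7806811 = -13069050/7806811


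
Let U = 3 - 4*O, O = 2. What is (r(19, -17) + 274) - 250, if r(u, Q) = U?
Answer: 19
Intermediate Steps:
U = -5 (U = 3 - 4*2 = 3 - 8 = -5)
r(u, Q) = -5
(r(19, -17) + 274) - 250 = (-5 + 274) - 250 = 269 - 250 = 19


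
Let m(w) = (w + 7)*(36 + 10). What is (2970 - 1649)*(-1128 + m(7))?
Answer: -639364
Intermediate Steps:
m(w) = 322 + 46*w (m(w) = (7 + w)*46 = 322 + 46*w)
(2970 - 1649)*(-1128 + m(7)) = (2970 - 1649)*(-1128 + (322 + 46*7)) = 1321*(-1128 + (322 + 322)) = 1321*(-1128 + 644) = 1321*(-484) = -639364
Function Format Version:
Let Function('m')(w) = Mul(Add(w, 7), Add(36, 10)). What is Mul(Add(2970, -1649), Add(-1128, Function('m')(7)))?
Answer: -639364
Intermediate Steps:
Function('m')(w) = Add(322, Mul(46, w)) (Function('m')(w) = Mul(Add(7, w), 46) = Add(322, Mul(46, w)))
Mul(Add(2970, -1649), Add(-1128, Function('m')(7))) = Mul(Add(2970, -1649), Add(-1128, Add(322, Mul(46, 7)))) = Mul(1321, Add(-1128, Add(322, 322))) = Mul(1321, Add(-1128, 644)) = Mul(1321, -484) = -639364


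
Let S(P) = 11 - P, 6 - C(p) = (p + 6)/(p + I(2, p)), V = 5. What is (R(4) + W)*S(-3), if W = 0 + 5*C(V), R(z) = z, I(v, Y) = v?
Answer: 366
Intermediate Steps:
C(p) = 6 - (6 + p)/(2 + p) (C(p) = 6 - (p + 6)/(p + 2) = 6 - (6 + p)/(2 + p))
W = 155/7 (W = 0 + 5*((6 + 5*5)/(2 + 5)) = 0 + 5*((6 + 25)/7) = 0 + 5*((⅐)*31) = 0 + 5*(31/7) = 0 + 155/7 = 155/7 ≈ 22.143)
(R(4) + W)*S(-3) = (4 + 155/7)*(11 - 1*(-3)) = 183*(11 + 3)/7 = (183/7)*14 = 366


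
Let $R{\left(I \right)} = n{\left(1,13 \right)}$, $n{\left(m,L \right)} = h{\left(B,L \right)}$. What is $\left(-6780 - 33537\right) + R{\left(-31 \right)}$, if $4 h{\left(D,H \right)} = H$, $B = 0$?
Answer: $- \frac{161255}{4} \approx -40314.0$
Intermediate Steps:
$h{\left(D,H \right)} = \frac{H}{4}$
$n{\left(m,L \right)} = \frac{L}{4}$
$R{\left(I \right)} = \frac{13}{4}$ ($R{\left(I \right)} = \frac{1}{4} \cdot 13 = \frac{13}{4}$)
$\left(-6780 - 33537\right) + R{\left(-31 \right)} = \left(-6780 - 33537\right) + \frac{13}{4} = -40317 + \frac{13}{4} = - \frac{161255}{4}$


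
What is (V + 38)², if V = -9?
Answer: 841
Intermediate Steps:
(V + 38)² = (-9 + 38)² = 29² = 841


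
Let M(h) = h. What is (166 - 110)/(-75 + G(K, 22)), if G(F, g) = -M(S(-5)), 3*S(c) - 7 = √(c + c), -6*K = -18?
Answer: -19488/26917 + 84*I*√10/26917 ≈ -0.724 + 0.0098685*I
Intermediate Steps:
K = 3 (K = -⅙*(-18) = 3)
S(c) = 7/3 + √2*√c/3 (S(c) = 7/3 + √(c + c)/3 = 7/3 + √(2*c)/3 = 7/3 + (√2*√c)/3 = 7/3 + √2*√c/3)
G(F, g) = -7/3 - I*√10/3 (G(F, g) = -(7/3 + √2*√(-5)/3) = -(7/3 + √2*(I*√5)/3) = -(7/3 + I*√10/3) = -7/3 - I*√10/3)
(166 - 110)/(-75 + G(K, 22)) = (166 - 110)/(-75 + (-7/3 - I*√10/3)) = 56/(-232/3 - I*√10/3)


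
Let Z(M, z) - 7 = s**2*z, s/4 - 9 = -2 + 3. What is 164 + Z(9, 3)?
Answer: 4971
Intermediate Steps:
s = 40 (s = 36 + 4*(-2 + 3) = 36 + 4*1 = 36 + 4 = 40)
Z(M, z) = 7 + 1600*z (Z(M, z) = 7 + 40**2*z = 7 + 1600*z)
164 + Z(9, 3) = 164 + (7 + 1600*3) = 164 + (7 + 4800) = 164 + 4807 = 4971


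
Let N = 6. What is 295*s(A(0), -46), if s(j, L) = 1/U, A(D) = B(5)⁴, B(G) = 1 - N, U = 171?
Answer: 295/171 ≈ 1.7251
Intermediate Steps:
B(G) = -5 (B(G) = 1 - 1*6 = 1 - 6 = -5)
A(D) = 625 (A(D) = (-5)⁴ = 625)
s(j, L) = 1/171
295*s(A(0), -46) = 295*(1/171) = 295/171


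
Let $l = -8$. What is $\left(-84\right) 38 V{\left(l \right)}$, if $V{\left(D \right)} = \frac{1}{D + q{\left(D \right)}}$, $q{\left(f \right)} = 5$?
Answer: $1064$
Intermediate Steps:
$V{\left(D \right)} = \frac{1}{5 + D}$ ($V{\left(D \right)} = \frac{1}{D + 5} = \frac{1}{5 + D}$)
$\left(-84\right) 38 V{\left(l \right)} = \frac{\left(-84\right) 38}{5 - 8} = - \frac{3192}{-3} = \left(-3192\right) \left(- \frac{1}{3}\right) = 1064$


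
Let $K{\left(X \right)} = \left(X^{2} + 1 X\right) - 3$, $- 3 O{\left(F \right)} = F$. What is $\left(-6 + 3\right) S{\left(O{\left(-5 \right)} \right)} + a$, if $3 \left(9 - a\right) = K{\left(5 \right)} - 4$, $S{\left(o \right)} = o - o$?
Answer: $\frac{4}{3} \approx 1.3333$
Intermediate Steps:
$O{\left(F \right)} = - \frac{F}{3}$
$K{\left(X \right)} = -3 + X + X^{2}$ ($K{\left(X \right)} = \left(X^{2} + X\right) - 3 = \left(X + X^{2}\right) - 3 = -3 + X + X^{2}$)
$S{\left(o \right)} = 0$
$a = \frac{4}{3}$ ($a = 9 - \frac{\left(-3 + 5 + 5^{2}\right) - 4}{3} = 9 - \frac{\left(-3 + 5 + 25\right) - 4}{3} = 9 - \frac{27 - 4}{3} = 9 - \frac{23}{3} = \frac{4}{3} \approx 1.3333$)
$\left(-6 + 3\right) S{\left(O{\left(-5 \right)} \right)} + a = \left(-6 + 3\right) 0 + \frac{4}{3} = \left(-3\right) 0 + \frac{4}{3} = 0 + \frac{4}{3} = \frac{4}{3}$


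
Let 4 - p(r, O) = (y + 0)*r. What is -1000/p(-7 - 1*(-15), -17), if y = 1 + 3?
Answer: 250/7 ≈ 35.714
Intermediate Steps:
y = 4
p(r, O) = 4 - 4*r (p(r, O) = 4 - (4 + 0)*r = 4 - 4*r)
-1000/p(-7 - 1*(-15), -17) = -1000/(4 - 4*(-7 - 1*(-15))) = -1000/(4 - 4*(-7 + 15)) = -1000/(4 - 4*8) = -1000/(4 - 32) = -1000/(-28) = -1000*(-1/28) = 250/7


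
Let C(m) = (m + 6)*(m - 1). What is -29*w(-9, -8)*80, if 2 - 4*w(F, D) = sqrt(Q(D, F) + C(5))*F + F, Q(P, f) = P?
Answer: -37700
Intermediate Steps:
C(m) = (-1 + m)*(6 + m) (C(m) = (6 + m)*(-1 + m) = (-1 + m)*(6 + m))
w(F, D) = 1/2 - F/4 - F*sqrt(44 + D)/4 (w(F, D) = 1/2 - (sqrt(D + (-6 + 5**2 + 5*5))*F + F)/4 = 1/2 - (sqrt(D + (-6 + 25 + 25))*F + F)/4 = 1/2 - (sqrt(D + 44)*F + F)/4 = 1/2 - (sqrt(44 + D)*F + F)/4 = 1/2 - (F*sqrt(44 + D) + F)/4 = 1/2 - (F + F*sqrt(44 + D))/4 = 1/2 + (-F/4 - F*sqrt(44 + D)/4) = 1/2 - F/4 - F*sqrt(44 + D)/4)
-29*w(-9, -8)*80 = -29*(1/2 - 1/4*(-9) - 1/4*(-9)*sqrt(44 - 8))*80 = -29*(1/2 + 9/4 - 1/4*(-9)*sqrt(36))*80 = -29*(1/2 + 9/4 - 1/4*(-9)*6)*80 = -29*(1/2 + 9/4 + 27/2)*80 = -29*65/4*80 = -1885/4*80 = -37700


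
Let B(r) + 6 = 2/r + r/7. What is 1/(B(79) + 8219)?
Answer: 553/4548044 ≈ 0.00012159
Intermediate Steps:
B(r) = -6 + 2/r + r/7 (B(r) = -6 + (2/r + r/7) = -6 + 2/r + r/7)
1/(B(79) + 8219) = 1/((-6 + 2/79 + (1/7)*79) + 8219) = 1/((-6 + 2*(1/79) + 79/7) + 8219) = 1/((-6 + 2/79 + 79/7) + 8219) = 1/(2937/553 + 8219) = 1/(4548044/553) = 553/4548044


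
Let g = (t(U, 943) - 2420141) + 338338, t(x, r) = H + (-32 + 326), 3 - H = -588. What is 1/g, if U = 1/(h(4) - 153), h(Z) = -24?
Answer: -1/2080918 ≈ -4.8056e-7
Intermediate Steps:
H = 591 (H = 3 - 1*(-588) = 3 + 588 = 591)
U = -1/177 (U = 1/(-24 - 153) = 1/(-177) = -1/177 ≈ -0.0056497)
t(x, r) = 885 (t(x, r) = 591 + (-32 + 326) = 591 + 294 = 885)
g = -2080918 (g = (885 - 2420141) + 338338 = -2419256 + 338338 = -2080918)
1/g = 1/(-2080918) = -1/2080918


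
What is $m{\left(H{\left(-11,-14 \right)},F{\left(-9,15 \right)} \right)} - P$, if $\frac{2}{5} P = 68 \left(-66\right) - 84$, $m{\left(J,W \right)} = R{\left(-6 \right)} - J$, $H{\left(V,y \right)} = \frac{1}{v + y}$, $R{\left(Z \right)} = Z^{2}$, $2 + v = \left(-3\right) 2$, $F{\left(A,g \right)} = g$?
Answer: $\frac{252253}{22} \approx 11466.0$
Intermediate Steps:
$v = -8$ ($v = -2 - 6 = -8$)
$H{\left(V,y \right)} = \frac{1}{-8 + y}$
$m{\left(J,W \right)} = 36 - J$ ($m{\left(J,W \right)} = \left(-6\right)^{2} - J = 36 - J$)
$P = -11430$ ($P = \frac{5 \left(68 \left(-66\right) - 84\right)}{2} = \frac{5 \left(-4488 - 84\right)}{2} = \frac{5}{2} \left(-4572\right) = -11430$)
$m{\left(H{\left(-11,-14 \right)},F{\left(-9,15 \right)} \right)} - P = \left(36 - \frac{1}{-8 - 14}\right) - -11430 = \left(36 - \frac{1}{-22}\right) + 11430 = \left(36 - - \frac{1}{22}\right) + 11430 = \left(36 + \frac{1}{22}\right) + 11430 = \frac{793}{22} + 11430 = \frac{252253}{22}$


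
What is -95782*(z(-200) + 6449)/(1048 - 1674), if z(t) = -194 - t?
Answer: 309136405/313 ≈ 9.8766e+5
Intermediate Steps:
-95782*(z(-200) + 6449)/(1048 - 1674) = -95782*((-194 - 1*(-200)) + 6449)/(1048 - 1674) = -95782/((-626/((-194 + 200) + 6449))) = -95782/((-626/(6 + 6449))) = -95782/((-626/6455)) = -95782/((-626*1/6455)) = -95782/(-626/6455) = -95782*(-6455/626) = 309136405/313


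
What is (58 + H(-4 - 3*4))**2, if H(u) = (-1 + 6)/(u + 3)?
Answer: 561001/169 ≈ 3319.5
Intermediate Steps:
H(u) = 5/(3 + u)
(58 + H(-4 - 3*4))**2 = (58 + 5/(3 + (-4 - 3*4)))**2 = (58 + 5/(3 + (-4 - 12)))**2 = (58 + 5/(3 - 16))**2 = (58 + 5/(-13))**2 = (58 + 5*(-1/13))**2 = (58 - 5/13)**2 = (749/13)**2 = 561001/169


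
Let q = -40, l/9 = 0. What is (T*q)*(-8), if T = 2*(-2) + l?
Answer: -1280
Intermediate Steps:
l = 0 (l = 9*0 = 0)
T = -4 (T = 2*(-2) + 0 = -4 + 0 = -4)
(T*q)*(-8) = -4*(-40)*(-8) = 160*(-8) = -1280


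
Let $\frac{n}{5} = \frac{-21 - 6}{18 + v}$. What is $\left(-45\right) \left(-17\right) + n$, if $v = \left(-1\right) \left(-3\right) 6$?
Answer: $\frac{3045}{4} \approx 761.25$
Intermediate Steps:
$v = 18$ ($v = 3 \cdot 6 = 18$)
$n = - \frac{15}{4}$ ($n = 5 \frac{-21 - 6}{18 + 18} = 5 \left(- \frac{27}{36}\right) = 5 \left(\left(-27\right) \frac{1}{36}\right) = 5 \left(- \frac{3}{4}\right) = - \frac{15}{4} \approx -3.75$)
$\left(-45\right) \left(-17\right) + n = \left(-45\right) \left(-17\right) - \frac{15}{4} = 765 - \frac{15}{4} = \frac{3045}{4}$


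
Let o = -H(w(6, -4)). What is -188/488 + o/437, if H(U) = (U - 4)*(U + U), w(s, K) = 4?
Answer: -47/122 ≈ -0.38525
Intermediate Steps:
H(U) = 2*U*(-4 + U) (H(U) = (-4 + U)*(2*U) = 2*U*(-4 + U))
o = 0 (o = -2*4*(-4 + 4) = -2*4*0 = -1*0 = 0)
-188/488 + o/437 = -188/488 + 0/437 = -188*1/488 + 0*(1/437) = -47/122 + 0 = -47/122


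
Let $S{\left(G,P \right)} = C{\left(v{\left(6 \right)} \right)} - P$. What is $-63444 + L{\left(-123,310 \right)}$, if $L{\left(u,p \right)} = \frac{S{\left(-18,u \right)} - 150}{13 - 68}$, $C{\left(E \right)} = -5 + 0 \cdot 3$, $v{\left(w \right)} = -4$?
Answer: $- \frac{3489388}{55} \approx -63443.0$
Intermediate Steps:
$C{\left(E \right)} = -5$ ($C{\left(E \right)} = -5 + 0 = -5$)
$S{\left(G,P \right)} = -5 - P$
$L{\left(u,p \right)} = \frac{31}{11} + \frac{u}{55}$ ($L{\left(u,p \right)} = \frac{\left(-5 - u\right) - 150}{13 - 68} = \frac{-155 - u}{-55} = \left(-155 - u\right) \left(- \frac{1}{55}\right) = \frac{31}{11} + \frac{u}{55}$)
$-63444 + L{\left(-123,310 \right)} = -63444 + \left(\frac{31}{11} + \frac{1}{55} \left(-123\right)\right) = -63444 + \left(\frac{31}{11} - \frac{123}{55}\right) = -63444 + \frac{32}{55} = - \frac{3489388}{55}$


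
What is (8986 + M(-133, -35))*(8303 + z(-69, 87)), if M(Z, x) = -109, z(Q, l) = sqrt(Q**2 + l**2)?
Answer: 73705731 + 26631*sqrt(1370) ≈ 7.4691e+7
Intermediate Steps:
(8986 + M(-133, -35))*(8303 + z(-69, 87)) = (8986 - 109)*(8303 + sqrt((-69)**2 + 87**2)) = 8877*(8303 + sqrt(4761 + 7569)) = 8877*(8303 + sqrt(12330)) = 8877*(8303 + 3*sqrt(1370)) = 73705731 + 26631*sqrt(1370)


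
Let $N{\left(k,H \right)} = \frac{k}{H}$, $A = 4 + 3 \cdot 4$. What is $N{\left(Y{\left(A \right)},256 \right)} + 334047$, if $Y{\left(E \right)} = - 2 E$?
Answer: $\frac{2672375}{8} \approx 3.3405 \cdot 10^{5}$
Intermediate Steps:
$A = 16$ ($A = 4 + 12 = 16$)
$N{\left(Y{\left(A \right)},256 \right)} + 334047 = \frac{\left(-2\right) 16}{256} + 334047 = \left(-32\right) \frac{1}{256} + 334047 = - \frac{1}{8} + 334047 = \frac{2672375}{8}$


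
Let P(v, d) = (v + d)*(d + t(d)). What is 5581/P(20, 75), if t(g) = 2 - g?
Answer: 5581/190 ≈ 29.374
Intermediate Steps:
P(v, d) = 2*d + 2*v (P(v, d) = (v + d)*(d + (2 - d)) = (d + v)*2 = 2*d + 2*v)
5581/P(20, 75) = 5581/(2*75 + 2*20) = 5581/(150 + 40) = 5581/190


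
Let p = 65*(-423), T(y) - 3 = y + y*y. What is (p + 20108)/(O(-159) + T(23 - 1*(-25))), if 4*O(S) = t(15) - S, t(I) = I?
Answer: -14774/4797 ≈ -3.0798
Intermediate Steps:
T(y) = 3 + y + y**2 (T(y) = 3 + (y + y*y) = 3 + (y + y**2) = 3 + y + y**2)
p = -27495
O(S) = 15/4 - S/4 (O(S) = (15 - S)/4 = 15/4 - S/4)
(p + 20108)/(O(-159) + T(23 - 1*(-25))) = (-27495 + 20108)/((15/4 - 1/4*(-159)) + (3 + (23 - 1*(-25)) + (23 - 1*(-25))**2)) = -7387/((15/4 + 159/4) + (3 + (23 + 25) + (23 + 25)**2)) = -7387/(87/2 + (3 + 48 + 48**2)) = -7387/(87/2 + (3 + 48 + 2304)) = -7387/(87/2 + 2355) = -7387/4797/2 = -7387*2/4797 = -14774/4797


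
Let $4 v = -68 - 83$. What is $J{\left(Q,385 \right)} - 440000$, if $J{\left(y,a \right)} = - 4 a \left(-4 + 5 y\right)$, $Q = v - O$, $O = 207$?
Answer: $1450735$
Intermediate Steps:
$v = - \frac{151}{4}$ ($v = \frac{-68 - 83}{4} = \frac{1}{4} \left(-151\right) = - \frac{151}{4} \approx -37.75$)
$Q = - \frac{979}{4}$ ($Q = - \frac{151}{4} - 207 = - \frac{979}{4} \approx -244.75$)
$J{\left(y,a \right)} = - 4 a \left(-4 + 5 y\right)$
$J{\left(Q,385 \right)} - 440000 = 4 \cdot 385 \left(4 - - \frac{4895}{4}\right) - 440000 = 4 \cdot 385 \left(4 + \frac{4895}{4}\right) - 440000 = 4 \cdot 385 \cdot \frac{4911}{4} - 440000 = 1890735 - 440000 = 1450735$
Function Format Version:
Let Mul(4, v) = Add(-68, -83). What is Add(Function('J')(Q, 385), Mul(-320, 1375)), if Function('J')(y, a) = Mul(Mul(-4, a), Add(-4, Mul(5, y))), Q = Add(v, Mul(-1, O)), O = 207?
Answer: 1450735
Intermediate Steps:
v = Rational(-151, 4) (v = Mul(Rational(1, 4), Add(-68, -83)) = Mul(Rational(1, 4), -151) = Rational(-151, 4) ≈ -37.750)
Q = Rational(-979, 4) (Q = Add(Rational(-151, 4), Mul(-1, 207)) = Add(Rational(-151, 4), -207) = Rational(-979, 4) ≈ -244.75)
Function('J')(y, a) = Mul(-4, a, Add(-4, Mul(5, y)))
Add(Function('J')(Q, 385), Mul(-320, 1375)) = Add(Mul(4, 385, Add(4, Mul(-5, Rational(-979, 4)))), Mul(-320, 1375)) = Add(Mul(4, 385, Add(4, Rational(4895, 4))), -440000) = Add(Mul(4, 385, Rational(4911, 4)), -440000) = Add(1890735, -440000) = 1450735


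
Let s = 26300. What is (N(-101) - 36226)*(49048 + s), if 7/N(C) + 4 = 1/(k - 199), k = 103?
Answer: -150132849048/55 ≈ -2.7297e+9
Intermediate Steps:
N(C) = -96/55 (N(C) = 7/(-4 + 1/(103 - 199)) = 7/(-4 + 1/(-96)) = 7/(-4 - 1/96) = 7/(-385/96) = 7*(-96/385) = -96/55)
(N(-101) - 36226)*(49048 + s) = (-96/55 - 36226)*(49048 + 26300) = -1992526/55*75348 = -150132849048/55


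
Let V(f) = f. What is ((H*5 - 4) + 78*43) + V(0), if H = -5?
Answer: 3325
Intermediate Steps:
((H*5 - 4) + 78*43) + V(0) = ((-5*5 - 4) + 78*43) + 0 = ((-25 - 4) + 3354) + 0 = (-29 + 3354) + 0 = 3325 + 0 = 3325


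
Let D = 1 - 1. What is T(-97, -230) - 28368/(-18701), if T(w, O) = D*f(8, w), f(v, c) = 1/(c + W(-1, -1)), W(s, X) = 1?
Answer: 28368/18701 ≈ 1.5169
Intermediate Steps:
D = 0
f(v, c) = 1/(1 + c) (f(v, c) = 1/(c + 1) = 1/(1 + c))
T(w, O) = 0 (T(w, O) = 0/(1 + w) = 0)
T(-97, -230) - 28368/(-18701) = 0 - 28368/(-18701) = 0 - 28368*(-1)/18701 = 0 - 1*(-28368/18701) = 0 + 28368/18701 = 28368/18701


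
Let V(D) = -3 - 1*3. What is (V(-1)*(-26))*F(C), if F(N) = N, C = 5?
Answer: 780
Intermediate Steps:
V(D) = -6 (V(D) = -3 - 3 = -6)
(V(-1)*(-26))*F(C) = -6*(-26)*5 = 156*5 = 780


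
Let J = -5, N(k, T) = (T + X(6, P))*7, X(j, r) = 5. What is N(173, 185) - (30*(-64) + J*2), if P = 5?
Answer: 3260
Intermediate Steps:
N(k, T) = 35 + 7*T (N(k, T) = (T + 5)*7 = (5 + T)*7 = 35 + 7*T)
N(173, 185) - (30*(-64) + J*2) = (35 + 7*185) - (30*(-64) - 5*2) = (35 + 1295) - (-1920 - 10) = 1330 - 1*(-1930) = 1330 + 1930 = 3260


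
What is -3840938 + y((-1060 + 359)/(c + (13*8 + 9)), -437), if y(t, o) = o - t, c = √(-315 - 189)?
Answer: 6*(-3841375*√14 + 72345779*I)/(-113*I + 6*√14) ≈ -3.8414e+6 - 1.1855*I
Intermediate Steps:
c = 6*I*√14 (c = √(-504) = 6*I*√14 ≈ 22.45*I)
-3840938 + y((-1060 + 359)/(c + (13*8 + 9)), -437) = -3840938 + (-437 - (-1060 + 359)/(6*I*√14 + (13*8 + 9))) = -3840938 + (-437 - (-701)/(6*I*√14 + (104 + 9))) = -3840938 + (-437 - (-701)/(6*I*√14 + 113)) = -3840938 + (-437 - (-701)/(113 + 6*I*√14)) = -3840938 + (-437 + 701/(113 + 6*I*√14)) = -3841375 + 701/(113 + 6*I*√14)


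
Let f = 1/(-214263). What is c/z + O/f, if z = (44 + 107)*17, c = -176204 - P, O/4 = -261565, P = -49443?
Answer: 575456727850699/2567 ≈ 2.2417e+11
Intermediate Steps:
O = -1046260 (O = 4*(-261565) = -1046260)
f = -1/214263 ≈ -4.6672e-6
c = -126761 (c = -176204 - 1*(-49443) = -176204 + 49443 = -126761)
z = 2567 (z = 151*17 = 2567)
c/z + O/f = -126761/2567 - 1046260/(-1/214263) = -126761*1/2567 - 1046260*(-214263) = -126761/2567 + 224174806380 = 575456727850699/2567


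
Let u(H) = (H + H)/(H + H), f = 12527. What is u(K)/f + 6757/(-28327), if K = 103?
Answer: -84616612/354852329 ≈ -0.23846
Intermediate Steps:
u(H) = 1 (u(H) = (2*H)/((2*H)) = (2*H)*(1/(2*H)) = 1)
u(K)/f + 6757/(-28327) = 1/12527 + 6757/(-28327) = 1*(1/12527) + 6757*(-1/28327) = 1/12527 - 6757/28327 = -84616612/354852329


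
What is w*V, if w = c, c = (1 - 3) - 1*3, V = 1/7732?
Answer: -5/7732 ≈ -0.00064666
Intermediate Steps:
V = 1/7732 ≈ 0.00012933
c = -5 (c = -2 - 3 = -5)
w = -5
w*V = -5*1/7732 = -5/7732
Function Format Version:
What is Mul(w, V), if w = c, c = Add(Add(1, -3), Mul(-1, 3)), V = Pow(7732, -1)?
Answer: Rational(-5, 7732) ≈ -0.00064666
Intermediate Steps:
V = Rational(1, 7732) ≈ 0.00012933
c = -5 (c = Add(-2, -3) = -5)
w = -5
Mul(w, V) = Mul(-5, Rational(1, 7732)) = Rational(-5, 7732)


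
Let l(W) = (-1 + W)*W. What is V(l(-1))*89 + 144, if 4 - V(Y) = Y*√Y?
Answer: 500 - 178*√2 ≈ 248.27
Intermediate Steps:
l(W) = W*(-1 + W)
V(Y) = 4 - Y^(3/2) (V(Y) = 4 - Y*√Y = 4 - Y^(3/2))
V(l(-1))*89 + 144 = (4 - (-(-1 - 1))^(3/2))*89 + 144 = (4 - (-1*(-2))^(3/2))*89 + 144 = (4 - 2^(3/2))*89 + 144 = (4 - 2*√2)*89 + 144 = (356 - 178*√2) + 144 = 500 - 178*√2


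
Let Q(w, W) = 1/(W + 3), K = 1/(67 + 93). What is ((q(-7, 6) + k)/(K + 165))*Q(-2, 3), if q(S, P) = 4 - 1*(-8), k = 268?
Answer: 22400/79203 ≈ 0.28282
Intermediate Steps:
K = 1/160 ≈ 0.0062500
q(S, P) = 12 (q(S, P) = 4 + 8 = 12)
Q(w, W) = 1/(3 + W)
((q(-7, 6) + k)/(K + 165))*Q(-2, 3) = ((12 + 268)/(1/160 + 165))/(3 + 3) = (280/(26401/160))/6 = (280*(160/26401))*(1/6) = (44800/26401)*(1/6) = 22400/79203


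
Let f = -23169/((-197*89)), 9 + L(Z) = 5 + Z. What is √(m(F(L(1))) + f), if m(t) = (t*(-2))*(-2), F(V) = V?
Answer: 3*I*√364738999/17533 ≈ 3.2678*I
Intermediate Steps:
L(Z) = -4 + Z (L(Z) = -9 + (5 + Z) = -4 + Z)
m(t) = 4*t (m(t) = -2*t*(-2) = 4*t)
f = 23169/17533 (f = -23169/(-17533) = -23169*(-1/17533) = 23169/17533 ≈ 1.3215)
√(m(F(L(1))) + f) = √(4*(-4 + 1) + 23169/17533) = √(4*(-3) + 23169/17533) = √(-12 + 23169/17533) = √(-187227/17533) = 3*I*√364738999/17533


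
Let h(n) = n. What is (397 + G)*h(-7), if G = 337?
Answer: -5138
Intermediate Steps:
(397 + G)*h(-7) = (397 + 337)*(-7) = 734*(-7) = -5138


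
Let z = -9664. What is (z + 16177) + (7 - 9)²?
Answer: 6517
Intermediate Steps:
(z + 16177) + (7 - 9)² = (-9664 + 16177) + (7 - 9)² = 6513 + (-2)² = 6513 + 4 = 6517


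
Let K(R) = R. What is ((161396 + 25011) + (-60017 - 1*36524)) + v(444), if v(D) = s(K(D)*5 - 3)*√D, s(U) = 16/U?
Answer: 89866 + 32*√111/2217 ≈ 89866.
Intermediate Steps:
v(D) = 16*√D/(-3 + 5*D) (v(D) = (16/(D*5 - 3))*√D = (16/(5*D - 3))*√D = (16/(-3 + 5*D))*√D = 16*√D/(-3 + 5*D))
((161396 + 25011) + (-60017 - 1*36524)) + v(444) = ((161396 + 25011) + (-60017 - 1*36524)) + 16*√444/(-3 + 5*444) = (186407 + (-60017 - 36524)) + 16*(2*√111)/(-3 + 2220) = (186407 - 96541) + 16*(2*√111)/2217 = 89866 + 16*(2*√111)*(1/2217) = 89866 + 32*√111/2217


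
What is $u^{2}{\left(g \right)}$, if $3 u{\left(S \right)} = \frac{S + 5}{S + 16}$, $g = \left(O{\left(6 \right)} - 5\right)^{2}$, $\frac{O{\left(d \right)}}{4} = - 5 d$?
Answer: $\frac{27144100}{244640881} \approx 0.11095$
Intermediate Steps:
$O{\left(d \right)} = - 20 d$ ($O{\left(d \right)} = 4 \left(- 5 d\right) = - 20 d$)
$g = 15625$ ($g = \left(\left(-20\right) 6 - 5\right)^{2} = \left(-120 - 5\right)^{2} = \left(-125\right)^{2} = 15625$)
$u{\left(S \right)} = \frac{5 + S}{3 \left(16 + S\right)}$ ($u{\left(S \right)} = \frac{\left(S + 5\right) \frac{1}{S + 16}}{3} = \frac{\left(5 + S\right) \frac{1}{16 + S}}{3} = \frac{\frac{1}{16 + S} \left(5 + S\right)}{3} = \frac{5 + S}{3 \left(16 + S\right)}$)
$u^{2}{\left(g \right)} = \left(\frac{5 + 15625}{3 \left(16 + 15625\right)}\right)^{2} = \left(\frac{1}{3} \cdot \frac{1}{15641} \cdot 15630\right)^{2} = \left(\frac{5210}{15641}\right)^{2} = \frac{27144100}{244640881}$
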